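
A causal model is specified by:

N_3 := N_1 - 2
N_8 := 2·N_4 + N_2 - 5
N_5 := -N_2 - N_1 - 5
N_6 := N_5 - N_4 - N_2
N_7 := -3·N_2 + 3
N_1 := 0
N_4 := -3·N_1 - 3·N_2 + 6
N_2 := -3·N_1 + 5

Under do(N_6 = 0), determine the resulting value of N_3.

do(N_6=0) replaces the equation N_6 := N_5 - N_4 - N_2 with the constant N_6 = 0.
N_3 is not downstream of the intervention, so its value is determined by the original equations.
N_3 = N_1 - 2  [with N_1=0]  = -2

-2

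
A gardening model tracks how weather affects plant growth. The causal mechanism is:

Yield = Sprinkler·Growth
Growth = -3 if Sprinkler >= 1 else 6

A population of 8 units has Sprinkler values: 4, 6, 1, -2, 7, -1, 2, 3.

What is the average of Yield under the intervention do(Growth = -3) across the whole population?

The intervention sets Growth=-3 in all 8 units regardless of Sprinkler. Recomputing Yield per unit gives -12, -18, -3, 6, -21, 3, -6, -9; average -7.5.

-7.5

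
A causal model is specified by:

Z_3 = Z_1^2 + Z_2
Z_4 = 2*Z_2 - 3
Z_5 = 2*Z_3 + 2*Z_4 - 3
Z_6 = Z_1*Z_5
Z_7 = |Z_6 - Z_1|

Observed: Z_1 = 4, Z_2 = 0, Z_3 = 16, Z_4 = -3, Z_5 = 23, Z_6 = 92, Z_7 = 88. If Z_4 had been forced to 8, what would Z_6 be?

180

Under do(Z_4=8), the mechanism Z_4 = 2*Z_2 - 3 is discarded; Z_4 is fixed at 8.
Z_3 = Z_1^2 + Z_2  [with Z_1=4, Z_2=0]  = 16
Z_5 = 2*Z_3 + 2*Z_4 - 3  [with Z_3=16, Z_4=8]  = 45
Z_6 = Z_1*Z_5  [with Z_1=4, Z_5=45]  = 180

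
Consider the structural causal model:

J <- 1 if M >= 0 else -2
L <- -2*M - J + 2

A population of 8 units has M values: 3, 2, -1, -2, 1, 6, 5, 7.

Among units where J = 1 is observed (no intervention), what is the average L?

E[L|J=1] averages over only the 6 units with J=1 (M = 3, 2, 1, 6, 5, 7): L = -5, -3, -1, -11, -9, -13, mean -7.

-7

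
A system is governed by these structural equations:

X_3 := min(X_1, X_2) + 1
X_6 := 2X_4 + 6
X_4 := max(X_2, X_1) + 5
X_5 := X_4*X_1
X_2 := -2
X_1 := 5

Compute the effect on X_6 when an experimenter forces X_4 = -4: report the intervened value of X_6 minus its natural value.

-28

Under do(X_4=-4), the mechanism X_4 := max(X_2, X_1) + 5 is discarded; X_4 is fixed at -4.
X_6 = 2X_4 + 6  [with X_4=-4]  = -2
Without intervention: X_4 = max(X_2, X_1) + 5  [with X_2=-2, X_1=5]  = 10; X_6 = 2X_4 + 6  [with X_4=10]  = 26.
Change = -2 − 26 = -28.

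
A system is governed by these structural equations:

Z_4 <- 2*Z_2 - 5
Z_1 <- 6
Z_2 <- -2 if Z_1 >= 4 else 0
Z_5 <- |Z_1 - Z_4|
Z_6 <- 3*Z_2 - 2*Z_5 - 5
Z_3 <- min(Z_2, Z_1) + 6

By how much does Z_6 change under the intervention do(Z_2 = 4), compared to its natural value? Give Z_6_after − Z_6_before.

Under do(Z_2=4), the mechanism Z_2 <- -2 if Z_1 >= 4 else 0 is discarded; Z_2 is fixed at 4.
Z_4 = 2*Z_2 - 5  [with Z_2=4]  = 3
Z_5 = |Z_1 - Z_4|  [with Z_1=6, Z_4=3]  = 3
Z_6 = 3*Z_2 - 2*Z_5 - 5  [with Z_2=4, Z_5=3]  = 1
Without intervention: Z_2 = -2 if Z_1 >= 4 else 0  [with Z_1=6]  = -2; Z_4 = 2*Z_2 - 5  [with Z_2=-2]  = -9; Z_5 = |Z_1 - Z_4|  [with Z_1=6, Z_4=-9]  = 15; Z_6 = 3*Z_2 - 2*Z_5 - 5  [with Z_2=-2, Z_5=15]  = -41.
Change = 1 − (-41) = 42.

42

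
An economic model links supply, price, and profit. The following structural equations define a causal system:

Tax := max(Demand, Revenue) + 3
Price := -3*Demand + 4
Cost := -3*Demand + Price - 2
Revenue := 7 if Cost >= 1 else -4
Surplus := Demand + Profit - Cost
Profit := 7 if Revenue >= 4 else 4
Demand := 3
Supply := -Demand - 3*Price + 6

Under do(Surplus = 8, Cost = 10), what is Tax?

10

The joint intervention fixes Surplus = 8, Cost = 10, removing each variable's own equation.
Revenue = 7 if Cost >= 1 else -4  [with Cost=10]  = 7
Tax = max(Demand, Revenue) + 3  [with Demand=3, Revenue=7]  = 10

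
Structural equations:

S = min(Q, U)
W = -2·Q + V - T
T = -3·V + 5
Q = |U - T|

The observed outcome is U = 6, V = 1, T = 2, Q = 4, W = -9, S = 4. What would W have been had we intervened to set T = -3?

-14

do(T=-3) replaces the equation T = -3·V + 5 with the constant T = -3.
Q = |U - T|  [with U=6, T=-3]  = 9
W = -2·Q + V - T  [with Q=9, V=1, T=-3]  = -14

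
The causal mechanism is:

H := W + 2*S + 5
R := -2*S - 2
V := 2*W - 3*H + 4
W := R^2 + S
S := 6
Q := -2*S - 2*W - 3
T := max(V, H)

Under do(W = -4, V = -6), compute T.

Under do(W = -4, V = -6), each intervened variable's structural equation is replaced by its fixed value.
H = W + 2*S + 5  [with W=-4, S=6]  = 13
T = max(V, H)  [with V=-6, H=13]  = 13

13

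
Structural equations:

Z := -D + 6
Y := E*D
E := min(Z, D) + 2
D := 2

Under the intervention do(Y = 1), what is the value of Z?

The intervention breaks the incoming arrows to Y: Y := E*D no longer applies, and Y = 1.
Since Z is not a descendant of the intervened variable, it is unaffected.
Z = -D + 6  [with D=2]  = 4

4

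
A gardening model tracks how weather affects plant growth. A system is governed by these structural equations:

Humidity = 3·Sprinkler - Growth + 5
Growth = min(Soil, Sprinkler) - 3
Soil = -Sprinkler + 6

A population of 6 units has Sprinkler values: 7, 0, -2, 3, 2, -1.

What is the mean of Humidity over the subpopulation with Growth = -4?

Observing Growth=-4 restricts to units where Growth's equation naturally yields -4: Sprinkler ∈ {7, -1}. In that subpopulation Humidity = 30, 6, mean 18.

18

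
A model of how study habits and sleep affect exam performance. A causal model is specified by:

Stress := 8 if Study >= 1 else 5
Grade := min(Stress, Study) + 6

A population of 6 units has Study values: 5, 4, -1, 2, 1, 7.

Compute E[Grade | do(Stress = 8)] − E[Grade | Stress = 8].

-0.8

The intervention sets Stress=8 in all 6 units regardless of Study. Recomputing Grade per unit gives 11, 10, 5, 8, 7, 13; average 9.
Conditioning on Stress=8 selects the 5 unit(s) with Study ∈ {5, 4, 2, 1, 7}. Their Grade values: 11, 10, 8, 7, 13. Mean = 9.8.
Difference = 9 − 9.8 = -0.8.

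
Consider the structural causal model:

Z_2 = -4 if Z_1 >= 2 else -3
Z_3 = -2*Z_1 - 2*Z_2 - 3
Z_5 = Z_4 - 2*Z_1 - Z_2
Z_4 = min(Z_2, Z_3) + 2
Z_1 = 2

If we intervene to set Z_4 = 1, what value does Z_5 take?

1

Intervening sets Z_4 = 1 and removes its equation (Z_4 = min(Z_2, Z_3) + 2).
Z_2 = -4 if Z_1 >= 2 else -3  [with Z_1=2]  = -4
Z_5 = Z_4 - 2*Z_1 - Z_2  [with Z_4=1, Z_1=2, Z_2=-4]  = 1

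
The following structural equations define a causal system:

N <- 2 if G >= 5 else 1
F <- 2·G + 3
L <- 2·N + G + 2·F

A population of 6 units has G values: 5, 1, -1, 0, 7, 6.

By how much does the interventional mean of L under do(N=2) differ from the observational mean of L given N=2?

do(N=2) breaks N's dependence on G. With N=2 fixed, L across the units is 35, 15, 5, 10, 45, 40, mean 25.
E[L|N=2] averages over only the 3 units with N=2 (G = 5, 7, 6): L = 35, 45, 40, mean 40.
Difference = 25 − 40 = -15.

-15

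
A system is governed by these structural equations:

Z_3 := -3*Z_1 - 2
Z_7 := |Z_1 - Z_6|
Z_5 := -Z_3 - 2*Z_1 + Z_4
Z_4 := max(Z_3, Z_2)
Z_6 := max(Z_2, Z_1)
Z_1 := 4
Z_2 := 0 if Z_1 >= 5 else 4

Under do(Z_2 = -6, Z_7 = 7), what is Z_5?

Setting Z_2 = -6, Z_7 = 7 by intervention discards those variables' equations.
Z_3 = -3*Z_1 - 2  [with Z_1=4]  = -14
Z_4 = max(Z_3, Z_2)  [with Z_3=-14, Z_2=-6]  = -6
Z_5 = -Z_3 - 2*Z_1 + Z_4  [with Z_3=-14, Z_1=4, Z_4=-6]  = 0

0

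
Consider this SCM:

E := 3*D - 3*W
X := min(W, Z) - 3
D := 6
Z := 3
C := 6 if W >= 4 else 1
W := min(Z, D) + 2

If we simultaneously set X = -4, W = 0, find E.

18

Under do(X = -4, W = 0), each intervened variable's structural equation is replaced by its fixed value.
E = 3*D - 3*W  [with D=6, W=0]  = 18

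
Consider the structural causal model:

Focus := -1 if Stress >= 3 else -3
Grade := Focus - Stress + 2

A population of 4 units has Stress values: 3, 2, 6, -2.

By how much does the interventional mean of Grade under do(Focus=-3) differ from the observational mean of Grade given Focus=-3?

-2.25

The intervention sets Focus=-3 in all 4 units regardless of Stress. Recomputing Grade per unit gives -4, -3, -7, 1; average -3.25.
Conditioning on Focus=-3 selects the 2 unit(s) with Stress ∈ {2, -2}. Their Grade values: -3, 1. Mean = -1.
Difference = -3.25 − (-1) = -2.25.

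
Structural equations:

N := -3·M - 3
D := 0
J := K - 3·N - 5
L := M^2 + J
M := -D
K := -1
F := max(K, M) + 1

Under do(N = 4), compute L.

-18

Under do(N=4), the mechanism N := -3·M - 3 is discarded; N is fixed at 4.
M = -D  [with D=0]  = 0
J = K - 3·N - 5  [with K=-1, N=4]  = -18
L = M^2 + J  [with M=0, J=-18]  = -18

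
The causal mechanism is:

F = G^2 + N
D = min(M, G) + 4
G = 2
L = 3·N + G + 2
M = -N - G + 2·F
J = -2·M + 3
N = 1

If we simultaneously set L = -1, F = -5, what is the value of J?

Under do(L = -1, F = -5), each intervened variable's structural equation is replaced by its fixed value.
M = -N - G + 2·F  [with N=1, G=2, F=-5]  = -13
J = -2·M + 3  [with M=-13]  = 29

29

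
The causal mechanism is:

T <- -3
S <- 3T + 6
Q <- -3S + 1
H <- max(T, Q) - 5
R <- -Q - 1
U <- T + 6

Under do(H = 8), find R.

Intervening sets H = 8 and removes its equation (H <- max(T, Q) - 5).
No directed path runs from H to R, so R keeps its natural value.
S = 3T + 6  [with T=-3]  = -3
Q = -3S + 1  [with S=-3]  = 10
R = -Q - 1  [with Q=10]  = -11

-11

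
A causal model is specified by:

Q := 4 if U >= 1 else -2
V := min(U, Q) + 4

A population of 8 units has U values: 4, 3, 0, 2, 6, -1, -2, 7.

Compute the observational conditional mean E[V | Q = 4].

Conditioning on Q=4 selects the 5 unit(s) with U ∈ {4, 3, 2, 6, 7}. Their V values: 8, 7, 6, 8, 8. Mean = 7.4.

7.4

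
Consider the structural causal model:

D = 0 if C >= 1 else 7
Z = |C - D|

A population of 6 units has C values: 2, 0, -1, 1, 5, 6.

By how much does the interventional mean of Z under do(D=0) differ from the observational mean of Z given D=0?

-1

do(D=0) breaks D's dependence on C. With D=0 fixed, Z across the units is 2, 0, 1, 1, 5, 6, mean 2.5.
Conditioning on D=0 selects the 4 unit(s) with C ∈ {2, 1, 5, 6}. Their Z values: 2, 1, 5, 6. Mean = 3.5.
Difference = 2.5 − 3.5 = -1.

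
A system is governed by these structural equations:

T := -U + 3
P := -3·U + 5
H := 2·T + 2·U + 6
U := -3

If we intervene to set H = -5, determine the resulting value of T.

Under do(H=-5), the mechanism H := 2·T + 2·U + 6 is discarded; H is fixed at -5.
Since T is not a descendant of the intervened variable, it is unaffected.
T = -U + 3  [with U=-3]  = 6

6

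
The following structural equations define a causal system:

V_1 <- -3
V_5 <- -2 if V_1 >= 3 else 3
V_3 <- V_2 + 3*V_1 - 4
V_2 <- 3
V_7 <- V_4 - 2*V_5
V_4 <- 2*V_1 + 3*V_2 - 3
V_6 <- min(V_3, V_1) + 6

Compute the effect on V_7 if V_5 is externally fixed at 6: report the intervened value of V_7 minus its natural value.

-6

Under do(V_5=6), the mechanism V_5 <- -2 if V_1 >= 3 else 3 is discarded; V_5 is fixed at 6.
V_4 = 2*V_1 + 3*V_2 - 3  [with V_1=-3, V_2=3]  = 0
V_7 = V_4 - 2*V_5  [with V_4=0, V_5=6]  = -12
Without intervention: V_4 = 2*V_1 + 3*V_2 - 3  [with V_1=-3, V_2=3]  = 0; V_5 = -2 if V_1 >= 3 else 3  [with V_1=-3]  = 3; V_7 = V_4 - 2*V_5  [with V_4=0, V_5=3]  = -6.
Change = -12 − (-6) = -6.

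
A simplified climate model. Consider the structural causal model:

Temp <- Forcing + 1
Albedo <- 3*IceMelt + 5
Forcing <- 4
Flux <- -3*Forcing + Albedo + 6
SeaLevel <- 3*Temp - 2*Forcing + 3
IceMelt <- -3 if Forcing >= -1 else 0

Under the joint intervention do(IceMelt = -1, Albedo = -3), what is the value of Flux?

Setting IceMelt = -1, Albedo = -3 by intervention discards those variables' equations.
Flux = -3*Forcing + Albedo + 6  [with Forcing=4, Albedo=-3]  = -9

-9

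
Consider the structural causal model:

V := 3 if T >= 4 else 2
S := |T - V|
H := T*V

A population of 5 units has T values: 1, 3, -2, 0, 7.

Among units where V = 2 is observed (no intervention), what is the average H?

1

Observing V=2 restricts to units where V's equation naturally yields 2: T ∈ {1, 3, -2, 0}. In that subpopulation H = 2, 6, -4, 0, mean 1.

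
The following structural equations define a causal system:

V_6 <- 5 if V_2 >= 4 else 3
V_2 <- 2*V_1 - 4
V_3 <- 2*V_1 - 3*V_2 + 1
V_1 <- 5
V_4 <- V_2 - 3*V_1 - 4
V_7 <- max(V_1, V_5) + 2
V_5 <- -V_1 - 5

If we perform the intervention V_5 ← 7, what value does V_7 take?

9

Under do(V_5=7), the mechanism V_5 <- -V_1 - 5 is discarded; V_5 is fixed at 7.
V_7 = max(V_1, V_5) + 2  [with V_1=5, V_5=7]  = 9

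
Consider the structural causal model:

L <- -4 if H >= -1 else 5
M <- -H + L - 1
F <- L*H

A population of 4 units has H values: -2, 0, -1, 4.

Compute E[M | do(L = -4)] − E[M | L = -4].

Every unit gets L=-4 under the intervention. M values become -3, -5, -4, -9; E[M|do(L=-4)] = -5.25.
Conditioning on L=-4 selects the 3 unit(s) with H ∈ {0, -1, 4}. Their M values: -5, -4, -9. Mean = -6.
Difference = -5.25 − (-6) = 0.75.

0.75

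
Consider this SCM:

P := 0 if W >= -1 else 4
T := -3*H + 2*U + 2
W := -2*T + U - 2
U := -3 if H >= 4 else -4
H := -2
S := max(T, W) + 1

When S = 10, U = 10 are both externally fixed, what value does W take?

Setting S = 10, U = 10 by intervention discards those variables' equations.
T = -3*H + 2*U + 2  [with H=-2, U=10]  = 28
W = -2*T + U - 2  [with T=28, U=10]  = -48

-48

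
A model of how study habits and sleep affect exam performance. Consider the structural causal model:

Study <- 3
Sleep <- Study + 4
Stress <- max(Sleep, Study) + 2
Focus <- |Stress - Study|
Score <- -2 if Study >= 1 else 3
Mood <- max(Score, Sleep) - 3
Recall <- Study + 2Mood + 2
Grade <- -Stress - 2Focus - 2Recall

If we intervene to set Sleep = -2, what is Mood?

Under do(Sleep=-2), the mechanism Sleep <- Study + 4 is discarded; Sleep is fixed at -2.
Score = -2 if Study >= 1 else 3  [with Study=3]  = -2
Mood = max(Score, Sleep) - 3  [with Score=-2, Sleep=-2]  = -5

-5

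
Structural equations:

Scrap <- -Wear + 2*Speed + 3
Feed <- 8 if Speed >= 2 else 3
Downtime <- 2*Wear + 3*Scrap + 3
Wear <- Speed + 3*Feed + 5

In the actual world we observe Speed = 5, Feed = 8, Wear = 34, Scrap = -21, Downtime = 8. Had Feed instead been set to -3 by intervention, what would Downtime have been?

do(Feed=-3) replaces the equation Feed <- 8 if Speed >= 2 else 3 with the constant Feed = -3.
Wear = Speed + 3*Feed + 5  [with Speed=5, Feed=-3]  = 1
Scrap = -Wear + 2*Speed + 3  [with Wear=1, Speed=5]  = 12
Downtime = 2*Wear + 3*Scrap + 3  [with Wear=1, Scrap=12]  = 41

41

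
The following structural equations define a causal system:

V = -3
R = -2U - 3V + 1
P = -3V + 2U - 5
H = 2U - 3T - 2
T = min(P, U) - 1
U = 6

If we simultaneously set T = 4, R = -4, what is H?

Setting T = 4, R = -4 by intervention discards those variables' equations.
H = 2U - 3T - 2  [with U=6, T=4]  = -2

-2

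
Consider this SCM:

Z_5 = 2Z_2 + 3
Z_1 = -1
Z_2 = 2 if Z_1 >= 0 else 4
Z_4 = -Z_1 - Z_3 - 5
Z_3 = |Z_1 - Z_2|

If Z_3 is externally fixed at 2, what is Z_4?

-6

The intervention breaks the incoming arrows to Z_3: Z_3 = |Z_1 - Z_2| no longer applies, and Z_3 = 2.
Z_4 = -Z_1 - Z_3 - 5  [with Z_1=-1, Z_3=2]  = -6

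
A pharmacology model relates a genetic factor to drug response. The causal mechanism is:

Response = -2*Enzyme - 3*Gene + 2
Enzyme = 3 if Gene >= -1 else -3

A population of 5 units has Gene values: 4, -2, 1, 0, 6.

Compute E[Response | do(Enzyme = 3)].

Every unit gets Enzyme=3 under the intervention. Response values become -16, 2, -7, -4, -22; E[Response|do(Enzyme=3)] = -9.4.

-9.4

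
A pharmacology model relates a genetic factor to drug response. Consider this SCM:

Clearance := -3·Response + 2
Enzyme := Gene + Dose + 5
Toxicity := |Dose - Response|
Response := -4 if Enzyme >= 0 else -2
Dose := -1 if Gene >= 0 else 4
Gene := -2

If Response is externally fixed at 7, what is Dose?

The intervention breaks the incoming arrows to Response: Response := -4 if Enzyme >= 0 else -2 no longer applies, and Response = 7.
Since Dose is not a descendant of the intervened variable, it is unaffected.
Dose = -1 if Gene >= 0 else 4  [with Gene=-2]  = 4

4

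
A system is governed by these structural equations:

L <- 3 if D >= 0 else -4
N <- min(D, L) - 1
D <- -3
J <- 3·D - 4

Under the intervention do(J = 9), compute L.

-4

The intervention breaks the incoming arrows to J: J <- 3·D - 4 no longer applies, and J = 9.
Since L is not a descendant of the intervened variable, it is unaffected.
L = 3 if D >= 0 else -4  [with D=-3]  = -4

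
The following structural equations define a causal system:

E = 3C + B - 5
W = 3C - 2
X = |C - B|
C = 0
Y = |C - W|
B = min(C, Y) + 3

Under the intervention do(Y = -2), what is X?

1

do(Y=-2) replaces the equation Y = |C - W| with the constant Y = -2.
B = min(C, Y) + 3  [with C=0, Y=-2]  = 1
X = |C - B|  [with C=0, B=1]  = 1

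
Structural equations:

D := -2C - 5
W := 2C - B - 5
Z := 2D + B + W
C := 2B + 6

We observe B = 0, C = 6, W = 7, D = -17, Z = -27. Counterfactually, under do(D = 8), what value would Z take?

Intervening sets D = 8 and removes its equation (D := -2C - 5).
C = 2B + 6  [with B=0]  = 6
W = 2C - B - 5  [with C=6, B=0]  = 7
Z = 2D + B + W  [with D=8, B=0, W=7]  = 23

23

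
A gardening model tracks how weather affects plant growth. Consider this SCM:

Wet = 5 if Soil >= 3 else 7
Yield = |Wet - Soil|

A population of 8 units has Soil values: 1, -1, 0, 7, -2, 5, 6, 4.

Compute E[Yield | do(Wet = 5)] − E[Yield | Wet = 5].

Under do(Wet=5), Wet's equation is replaced by Wet=5 for every unit. Per-unit Yield: 4, 6, 5, 2, 7, 0, 1, 1. Mean = 3.25.
Observing Wet=5 restricts to units where Wet's equation naturally yields 5: Soil ∈ {7, 5, 6, 4}. In that subpopulation Yield = 2, 0, 1, 1, mean 1.
Difference = 3.25 − 1 = 2.25.

2.25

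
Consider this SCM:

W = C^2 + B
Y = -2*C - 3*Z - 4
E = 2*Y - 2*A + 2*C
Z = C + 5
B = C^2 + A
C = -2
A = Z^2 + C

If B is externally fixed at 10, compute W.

14

Under do(B=10), the mechanism B = C^2 + A is discarded; B is fixed at 10.
W = C^2 + B  [with C=-2, B=10]  = 14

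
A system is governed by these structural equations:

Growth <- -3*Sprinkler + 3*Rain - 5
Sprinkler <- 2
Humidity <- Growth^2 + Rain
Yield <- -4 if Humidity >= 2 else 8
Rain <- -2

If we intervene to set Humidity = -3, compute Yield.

8

Intervening sets Humidity = -3 and removes its equation (Humidity <- Growth^2 + Rain).
Yield = -4 if Humidity >= 2 else 8  [with Humidity=-3]  = 8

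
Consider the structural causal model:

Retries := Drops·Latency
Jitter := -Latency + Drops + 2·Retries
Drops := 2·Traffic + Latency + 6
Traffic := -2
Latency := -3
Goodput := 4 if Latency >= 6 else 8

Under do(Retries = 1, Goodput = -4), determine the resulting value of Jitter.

Setting Retries = 1, Goodput = -4 by intervention discards those variables' equations.
Drops = 2·Traffic + Latency + 6  [with Traffic=-2, Latency=-3]  = -1
Jitter = -Latency + Drops + 2·Retries  [with Latency=-3, Drops=-1, Retries=1]  = 4

4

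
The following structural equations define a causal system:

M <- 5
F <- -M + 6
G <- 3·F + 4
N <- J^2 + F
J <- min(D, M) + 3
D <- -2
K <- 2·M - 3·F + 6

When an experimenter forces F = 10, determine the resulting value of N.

do(F=10) replaces the equation F <- -M + 6 with the constant F = 10.
J = min(D, M) + 3  [with D=-2, M=5]  = 1
N = J^2 + F  [with J=1, F=10]  = 11

11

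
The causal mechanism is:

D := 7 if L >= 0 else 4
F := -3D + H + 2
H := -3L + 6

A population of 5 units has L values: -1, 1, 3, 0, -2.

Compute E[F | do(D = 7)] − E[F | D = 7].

3.4

Every unit gets D=7 under the intervention. F values become -10, -16, -22, -13, -7; E[F|do(D=7)] = -13.6.
E[F|D=7] averages over only the 3 units with D=7 (L = 1, 3, 0): F = -16, -22, -13, mean -17.
Difference = -13.6 − (-17) = 3.4.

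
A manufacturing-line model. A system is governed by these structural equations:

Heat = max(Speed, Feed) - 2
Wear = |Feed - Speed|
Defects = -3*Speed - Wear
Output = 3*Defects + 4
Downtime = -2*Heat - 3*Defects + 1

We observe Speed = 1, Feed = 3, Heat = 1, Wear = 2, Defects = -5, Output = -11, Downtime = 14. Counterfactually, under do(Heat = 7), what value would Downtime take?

The intervention breaks the incoming arrows to Heat: Heat = max(Speed, Feed) - 2 no longer applies, and Heat = 7.
Wear = |Feed - Speed|  [with Feed=3, Speed=1]  = 2
Defects = -3*Speed - Wear  [with Speed=1, Wear=2]  = -5
Downtime = -2*Heat - 3*Defects + 1  [with Heat=7, Defects=-5]  = 2

2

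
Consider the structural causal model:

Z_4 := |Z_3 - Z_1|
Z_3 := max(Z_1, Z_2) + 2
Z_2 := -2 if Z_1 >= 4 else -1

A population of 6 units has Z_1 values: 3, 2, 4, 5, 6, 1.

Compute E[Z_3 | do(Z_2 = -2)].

Every unit gets Z_2=-2 under the intervention. Z_3 values become 5, 4, 6, 7, 8, 3; E[Z_3|do(Z_2=-2)] = 5.5.

5.5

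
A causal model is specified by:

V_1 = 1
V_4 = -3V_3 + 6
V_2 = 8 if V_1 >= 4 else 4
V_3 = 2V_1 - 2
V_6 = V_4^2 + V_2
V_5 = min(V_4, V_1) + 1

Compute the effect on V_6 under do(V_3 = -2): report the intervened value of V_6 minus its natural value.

The intervention breaks the incoming arrows to V_3: V_3 = 2V_1 - 2 no longer applies, and V_3 = -2.
V_2 = 8 if V_1 >= 4 else 4  [with V_1=1]  = 4
V_4 = -3V_3 + 6  [with V_3=-2]  = 12
V_6 = V_4^2 + V_2  [with V_4=12, V_2=4]  = 148
Without intervention: V_2 = 8 if V_1 >= 4 else 4  [with V_1=1]  = 4; V_3 = 2V_1 - 2  [with V_1=1]  = 0; V_4 = -3V_3 + 6  [with V_3=0]  = 6; V_6 = V_4^2 + V_2  [with V_4=6, V_2=4]  = 40.
Change = 148 − 40 = 108.

108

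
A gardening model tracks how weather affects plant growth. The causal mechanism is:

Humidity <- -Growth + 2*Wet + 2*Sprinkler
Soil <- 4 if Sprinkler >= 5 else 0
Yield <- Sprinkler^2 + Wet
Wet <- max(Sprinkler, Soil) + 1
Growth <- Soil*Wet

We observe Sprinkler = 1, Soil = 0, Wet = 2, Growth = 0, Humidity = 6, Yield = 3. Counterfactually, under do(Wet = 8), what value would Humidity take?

18

do(Wet=8) replaces the equation Wet <- max(Sprinkler, Soil) + 1 with the constant Wet = 8.
Soil = 4 if Sprinkler >= 5 else 0  [with Sprinkler=1]  = 0
Growth = Soil*Wet  [with Soil=0, Wet=8]  = 0
Humidity = -Growth + 2*Wet + 2*Sprinkler  [with Growth=0, Wet=8, Sprinkler=1]  = 18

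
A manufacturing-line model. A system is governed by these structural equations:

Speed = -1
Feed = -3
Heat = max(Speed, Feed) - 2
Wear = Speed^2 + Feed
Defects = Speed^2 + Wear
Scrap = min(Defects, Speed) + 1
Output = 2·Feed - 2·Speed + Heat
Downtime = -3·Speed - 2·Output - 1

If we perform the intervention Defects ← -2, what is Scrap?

-1

The intervention breaks the incoming arrows to Defects: Defects = Speed^2 + Wear no longer applies, and Defects = -2.
Scrap = min(Defects, Speed) + 1  [with Defects=-2, Speed=-1]  = -1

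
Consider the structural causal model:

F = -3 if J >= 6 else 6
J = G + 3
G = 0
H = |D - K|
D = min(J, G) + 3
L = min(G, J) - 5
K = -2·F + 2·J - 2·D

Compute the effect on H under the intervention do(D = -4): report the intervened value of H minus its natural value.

-9

The intervention breaks the incoming arrows to D: D = min(J, G) + 3 no longer applies, and D = -4.
J = G + 3  [with G=0]  = 3
F = -3 if J >= 6 else 6  [with J=3]  = 6
K = -2·F + 2·J - 2·D  [with F=6, J=3, D=-4]  = 2
H = |D - K|  [with D=-4, K=2]  = 6
Without intervention: J = G + 3  [with G=0]  = 3; D = min(J, G) + 3  [with J=3, G=0]  = 3; F = -3 if J >= 6 else 6  [with J=3]  = 6; K = -2·F + 2·J - 2·D  [with F=6, J=3, D=3]  = -12; H = |D - K|  [with D=3, K=-12]  = 15.
Change = 6 − 15 = -9.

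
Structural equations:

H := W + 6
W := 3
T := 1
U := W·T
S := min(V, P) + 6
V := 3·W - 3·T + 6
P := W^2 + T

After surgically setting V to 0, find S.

The intervention breaks the incoming arrows to V: V := 3·W - 3·T + 6 no longer applies, and V = 0.
P = W^2 + T  [with W=3, T=1]  = 10
S = min(V, P) + 6  [with V=0, P=10]  = 6

6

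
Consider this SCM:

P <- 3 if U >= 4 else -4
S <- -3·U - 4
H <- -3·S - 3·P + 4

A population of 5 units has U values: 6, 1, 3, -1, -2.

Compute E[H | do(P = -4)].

do(P=-4) breaks P's dependence on U. With P=-4 fixed, H across the units is 82, 37, 55, 19, 10, mean 40.6.

40.6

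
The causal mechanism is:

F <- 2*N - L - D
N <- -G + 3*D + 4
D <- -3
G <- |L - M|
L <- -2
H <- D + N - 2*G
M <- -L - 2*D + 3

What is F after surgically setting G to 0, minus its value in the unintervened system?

Under do(G=0), the mechanism G <- |L - M| is discarded; G is fixed at 0.
N = -G + 3*D + 4  [with G=0, D=-3]  = -5
F = 2*N - L - D  [with N=-5, L=-2, D=-3]  = -5
Without intervention: M = -L - 2*D + 3  [with L=-2, D=-3]  = 11; G = |L - M|  [with L=-2, M=11]  = 13; N = -G + 3*D + 4  [with G=13, D=-3]  = -18; F = 2*N - L - D  [with N=-18, L=-2, D=-3]  = -31.
Change = -5 − (-31) = 26.

26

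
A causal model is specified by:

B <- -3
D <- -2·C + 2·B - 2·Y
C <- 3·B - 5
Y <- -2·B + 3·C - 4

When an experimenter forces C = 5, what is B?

-3

Under do(C=5), the mechanism C <- 3·B - 5 is discarded; C is fixed at 5.
B is not downstream of the intervention, so its value is determined by the original equations.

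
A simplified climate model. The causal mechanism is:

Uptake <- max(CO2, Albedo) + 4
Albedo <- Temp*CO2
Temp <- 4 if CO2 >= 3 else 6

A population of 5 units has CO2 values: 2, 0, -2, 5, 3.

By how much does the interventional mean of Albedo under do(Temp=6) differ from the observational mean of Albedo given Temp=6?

9.6

Under do(Temp=6), Temp's equation is replaced by Temp=6 for every unit. Per-unit Albedo: 12, 0, -12, 30, 18. Mean = 9.6.
Observing Temp=6 restricts to units where Temp's equation naturally yields 6: CO2 ∈ {2, 0, -2}. In that subpopulation Albedo = 12, 0, -12, mean 0.
Difference = 9.6 − 0 = 9.6.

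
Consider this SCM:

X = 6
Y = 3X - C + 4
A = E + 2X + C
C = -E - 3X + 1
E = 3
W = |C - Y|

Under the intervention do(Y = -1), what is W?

19

The intervention breaks the incoming arrows to Y: Y = 3X - C + 4 no longer applies, and Y = -1.
C = -E - 3X + 1  [with E=3, X=6]  = -20
W = |C - Y|  [with C=-20, Y=-1]  = 19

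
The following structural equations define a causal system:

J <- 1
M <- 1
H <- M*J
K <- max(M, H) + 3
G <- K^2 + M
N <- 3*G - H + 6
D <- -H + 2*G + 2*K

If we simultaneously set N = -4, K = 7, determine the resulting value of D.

Under do(N = -4, K = 7), each intervened variable's structural equation is replaced by its fixed value.
H = M*J  [with M=1, J=1]  = 1
G = K^2 + M  [with K=7, M=1]  = 50
D = -H + 2*G + 2*K  [with H=1, G=50, K=7]  = 113

113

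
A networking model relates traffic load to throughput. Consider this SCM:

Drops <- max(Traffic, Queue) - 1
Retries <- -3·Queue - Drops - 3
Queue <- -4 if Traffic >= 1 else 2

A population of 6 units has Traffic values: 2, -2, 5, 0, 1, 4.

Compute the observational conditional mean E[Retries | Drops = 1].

-4

E[Retries|Drops=1] averages over only the 3 units with Drops=1 (Traffic = 2, -2, 0): Retries = 8, -10, -10, mean -4.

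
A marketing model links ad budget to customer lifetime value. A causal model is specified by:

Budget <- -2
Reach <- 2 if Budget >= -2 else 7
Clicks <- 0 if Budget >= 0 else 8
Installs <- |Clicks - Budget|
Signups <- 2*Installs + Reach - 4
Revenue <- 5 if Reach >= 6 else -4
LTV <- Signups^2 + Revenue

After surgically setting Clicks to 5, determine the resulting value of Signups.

do(Clicks=5) replaces the equation Clicks <- 0 if Budget >= 0 else 8 with the constant Clicks = 5.
Reach = 2 if Budget >= -2 else 7  [with Budget=-2]  = 2
Installs = |Clicks - Budget|  [with Clicks=5, Budget=-2]  = 7
Signups = 2*Installs + Reach - 4  [with Installs=7, Reach=2]  = 12

12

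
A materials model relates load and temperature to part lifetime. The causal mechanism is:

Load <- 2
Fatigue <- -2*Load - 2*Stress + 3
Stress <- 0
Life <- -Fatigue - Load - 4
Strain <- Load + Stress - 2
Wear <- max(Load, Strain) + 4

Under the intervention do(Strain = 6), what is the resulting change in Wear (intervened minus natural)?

4

The intervention breaks the incoming arrows to Strain: Strain <- Load + Stress - 2 no longer applies, and Strain = 6.
Wear = max(Load, Strain) + 4  [with Load=2, Strain=6]  = 10
Without intervention: Strain = Load + Stress - 2  [with Load=2, Stress=0]  = 0; Wear = max(Load, Strain) + 4  [with Load=2, Strain=0]  = 6.
Change = 10 − 6 = 4.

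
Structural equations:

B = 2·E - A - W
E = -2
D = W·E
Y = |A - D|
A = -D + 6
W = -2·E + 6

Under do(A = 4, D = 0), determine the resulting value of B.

-18

The joint intervention fixes A = 4, D = 0, removing each variable's own equation.
W = -2·E + 6  [with E=-2]  = 10
B = 2·E - A - W  [with E=-2, A=4, W=10]  = -18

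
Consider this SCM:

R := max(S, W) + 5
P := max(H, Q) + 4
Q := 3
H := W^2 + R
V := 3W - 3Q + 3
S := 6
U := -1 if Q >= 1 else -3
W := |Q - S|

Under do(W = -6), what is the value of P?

The intervention breaks the incoming arrows to W: W := |Q - S| no longer applies, and W = -6.
R = max(S, W) + 5  [with S=6, W=-6]  = 11
H = W^2 + R  [with W=-6, R=11]  = 47
P = max(H, Q) + 4  [with H=47, Q=3]  = 51

51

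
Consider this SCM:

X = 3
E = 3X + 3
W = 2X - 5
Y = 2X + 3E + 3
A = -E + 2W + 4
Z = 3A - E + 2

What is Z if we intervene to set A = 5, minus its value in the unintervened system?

The intervention breaks the incoming arrows to A: A = -E + 2W + 4 no longer applies, and A = 5.
E = 3X + 3  [with X=3]  = 12
Z = 3A - E + 2  [with A=5, E=12]  = 5
Without intervention: E = 3X + 3  [with X=3]  = 12; W = 2X - 5  [with X=3]  = 1; A = -E + 2W + 4  [with E=12, W=1]  = -6; Z = 3A - E + 2  [with A=-6, E=12]  = -28.
Change = 5 − (-28) = 33.

33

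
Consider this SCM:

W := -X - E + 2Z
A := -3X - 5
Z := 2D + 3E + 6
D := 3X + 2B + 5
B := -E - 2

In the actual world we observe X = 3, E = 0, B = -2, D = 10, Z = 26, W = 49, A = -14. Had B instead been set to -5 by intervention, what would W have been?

25

The intervention breaks the incoming arrows to B: B := -E - 2 no longer applies, and B = -5.
D = 3X + 2B + 5  [with X=3, B=-5]  = 4
Z = 2D + 3E + 6  [with D=4, E=0]  = 14
W = -X - E + 2Z  [with X=3, E=0, Z=14]  = 25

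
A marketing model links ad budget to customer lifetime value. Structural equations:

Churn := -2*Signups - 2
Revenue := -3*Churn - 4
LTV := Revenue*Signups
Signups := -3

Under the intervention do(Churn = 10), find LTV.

102

Under do(Churn=10), the mechanism Churn := -2*Signups - 2 is discarded; Churn is fixed at 10.
Revenue = -3*Churn - 4  [with Churn=10]  = -34
LTV = Revenue*Signups  [with Revenue=-34, Signups=-3]  = 102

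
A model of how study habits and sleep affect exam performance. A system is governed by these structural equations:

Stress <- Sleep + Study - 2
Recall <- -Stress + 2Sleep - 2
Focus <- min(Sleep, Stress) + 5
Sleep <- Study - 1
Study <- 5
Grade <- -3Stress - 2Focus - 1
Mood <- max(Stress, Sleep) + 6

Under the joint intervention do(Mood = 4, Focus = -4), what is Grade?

Setting Mood = 4, Focus = -4 by intervention discards those variables' equations.
Sleep = Study - 1  [with Study=5]  = 4
Stress = Sleep + Study - 2  [with Sleep=4, Study=5]  = 7
Grade = -3Stress - 2Focus - 1  [with Stress=7, Focus=-4]  = -14

-14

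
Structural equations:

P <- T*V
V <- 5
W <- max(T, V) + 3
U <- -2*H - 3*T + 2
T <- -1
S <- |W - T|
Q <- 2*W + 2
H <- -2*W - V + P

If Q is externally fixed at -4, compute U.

Intervening sets Q = -4 and removes its equation (Q <- 2*W + 2).
U is not downstream of the intervention, so its value is determined by the original equations.
W = max(T, V) + 3  [with T=-1, V=5]  = 8
P = T*V  [with T=-1, V=5]  = -5
H = -2*W - V + P  [with W=8, V=5, P=-5]  = -26
U = -2*H - 3*T + 2  [with H=-26, T=-1]  = 57

57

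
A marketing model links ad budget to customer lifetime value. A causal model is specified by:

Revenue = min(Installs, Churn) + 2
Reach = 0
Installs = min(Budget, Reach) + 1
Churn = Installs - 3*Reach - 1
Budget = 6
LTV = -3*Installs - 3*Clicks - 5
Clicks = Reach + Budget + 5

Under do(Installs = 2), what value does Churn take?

1

Intervening sets Installs = 2 and removes its equation (Installs = min(Budget, Reach) + 1).
Churn = Installs - 3*Reach - 1  [with Installs=2, Reach=0]  = 1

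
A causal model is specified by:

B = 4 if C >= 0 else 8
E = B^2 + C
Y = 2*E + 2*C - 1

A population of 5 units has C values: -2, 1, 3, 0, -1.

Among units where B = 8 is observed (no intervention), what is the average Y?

121

E[Y|B=8] averages over only the 2 units with B=8 (C = -2, -1): Y = 119, 123, mean 121.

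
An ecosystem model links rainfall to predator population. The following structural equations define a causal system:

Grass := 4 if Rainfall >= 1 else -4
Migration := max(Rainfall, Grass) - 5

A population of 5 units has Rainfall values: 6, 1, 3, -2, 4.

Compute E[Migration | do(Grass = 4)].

The intervention sets Grass=4 in all 5 units regardless of Rainfall. Recomputing Migration per unit gives 1, -1, -1, -1, -1; average -0.6.

-0.6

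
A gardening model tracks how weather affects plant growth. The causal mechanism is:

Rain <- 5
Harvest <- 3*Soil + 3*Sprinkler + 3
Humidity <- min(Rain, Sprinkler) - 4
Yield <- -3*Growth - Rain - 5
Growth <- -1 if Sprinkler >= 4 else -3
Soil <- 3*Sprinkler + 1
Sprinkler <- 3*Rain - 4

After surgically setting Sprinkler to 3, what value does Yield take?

Under do(Sprinkler=3), the mechanism Sprinkler <- 3*Rain - 4 is discarded; Sprinkler is fixed at 3.
Growth = -1 if Sprinkler >= 4 else -3  [with Sprinkler=3]  = -3
Yield = -3*Growth - Rain - 5  [with Growth=-3, Rain=5]  = -1

-1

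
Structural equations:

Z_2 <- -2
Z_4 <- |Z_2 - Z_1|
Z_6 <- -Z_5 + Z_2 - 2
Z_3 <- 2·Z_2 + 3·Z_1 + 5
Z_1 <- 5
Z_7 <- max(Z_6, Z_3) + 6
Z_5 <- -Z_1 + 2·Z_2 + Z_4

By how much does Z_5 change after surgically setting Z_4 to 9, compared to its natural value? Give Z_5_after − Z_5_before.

Intervening sets Z_4 = 9 and removes its equation (Z_4 <- |Z_2 - Z_1|).
Z_5 = -Z_1 + 2·Z_2 + Z_4  [with Z_1=5, Z_2=-2, Z_4=9]  = 0
Without intervention: Z_4 = |Z_2 - Z_1|  [with Z_2=-2, Z_1=5]  = 7; Z_5 = -Z_1 + 2·Z_2 + Z_4  [with Z_1=5, Z_2=-2, Z_4=7]  = -2.
Change = 0 − (-2) = 2.

2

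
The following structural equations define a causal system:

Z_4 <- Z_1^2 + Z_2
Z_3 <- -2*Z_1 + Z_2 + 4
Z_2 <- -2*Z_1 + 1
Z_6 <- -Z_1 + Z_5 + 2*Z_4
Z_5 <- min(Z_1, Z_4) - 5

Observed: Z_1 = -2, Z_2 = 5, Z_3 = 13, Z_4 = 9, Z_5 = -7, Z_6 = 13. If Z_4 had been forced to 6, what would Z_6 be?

Under do(Z_4=6), the mechanism Z_4 <- Z_1^2 + Z_2 is discarded; Z_4 is fixed at 6.
Z_5 = min(Z_1, Z_4) - 5  [with Z_1=-2, Z_4=6]  = -7
Z_6 = -Z_1 + Z_5 + 2*Z_4  [with Z_1=-2, Z_5=-7, Z_4=6]  = 7

7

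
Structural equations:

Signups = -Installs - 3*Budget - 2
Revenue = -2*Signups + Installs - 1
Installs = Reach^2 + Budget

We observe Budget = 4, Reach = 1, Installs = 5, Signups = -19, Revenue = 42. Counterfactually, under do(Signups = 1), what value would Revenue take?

Intervening sets Signups = 1 and removes its equation (Signups = -Installs - 3*Budget - 2).
Installs = Reach^2 + Budget  [with Reach=1, Budget=4]  = 5
Revenue = -2*Signups + Installs - 1  [with Signups=1, Installs=5]  = 2

2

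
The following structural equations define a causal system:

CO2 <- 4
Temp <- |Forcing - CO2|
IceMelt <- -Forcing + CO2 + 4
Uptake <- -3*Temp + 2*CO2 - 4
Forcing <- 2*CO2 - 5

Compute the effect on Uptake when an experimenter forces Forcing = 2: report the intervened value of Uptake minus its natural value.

-3

do(Forcing=2) replaces the equation Forcing <- 2*CO2 - 5 with the constant Forcing = 2.
Temp = |Forcing - CO2|  [with Forcing=2, CO2=4]  = 2
Uptake = -3*Temp + 2*CO2 - 4  [with Temp=2, CO2=4]  = -2
Without intervention: Forcing = 2*CO2 - 5  [with CO2=4]  = 3; Temp = |Forcing - CO2|  [with Forcing=3, CO2=4]  = 1; Uptake = -3*Temp + 2*CO2 - 4  [with Temp=1, CO2=4]  = 1.
Change = -2 − 1 = -3.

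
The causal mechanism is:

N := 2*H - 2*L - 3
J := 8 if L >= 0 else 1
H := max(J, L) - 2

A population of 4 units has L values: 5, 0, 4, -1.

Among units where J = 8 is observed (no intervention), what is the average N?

3

Conditioning on J=8 selects the 3 unit(s) with L ∈ {5, 0, 4}. Their N values: -1, 9, 1. Mean = 3.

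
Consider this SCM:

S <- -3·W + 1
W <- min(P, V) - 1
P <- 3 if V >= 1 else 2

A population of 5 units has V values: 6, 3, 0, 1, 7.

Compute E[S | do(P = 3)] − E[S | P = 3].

1.5

The intervention sets P=3 in all 5 units regardless of V. Recomputing S per unit gives -5, -5, 4, 1, -5; average -2.
Observing P=3 restricts to units where P's equation naturally yields 3: V ∈ {6, 3, 1, 7}. In that subpopulation S = -5, -5, 1, -5, mean -3.5.
Difference = -2 − (-3.5) = 1.5.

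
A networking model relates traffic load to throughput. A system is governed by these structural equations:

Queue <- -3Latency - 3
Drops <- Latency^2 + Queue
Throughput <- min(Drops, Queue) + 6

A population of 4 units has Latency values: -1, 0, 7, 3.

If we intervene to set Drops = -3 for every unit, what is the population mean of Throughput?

-4.5

do(Drops=-3) breaks Drops's dependence on Latency. With Drops=-3 fixed, Throughput across the units is 3, 3, -18, -6, mean -4.5.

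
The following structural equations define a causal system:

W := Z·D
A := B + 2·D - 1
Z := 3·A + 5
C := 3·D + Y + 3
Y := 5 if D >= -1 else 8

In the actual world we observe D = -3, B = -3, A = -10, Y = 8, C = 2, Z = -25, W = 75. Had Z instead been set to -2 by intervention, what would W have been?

Intervening sets Z = -2 and removes its equation (Z := 3·A + 5).
W = Z·D  [with Z=-2, D=-3]  = 6

6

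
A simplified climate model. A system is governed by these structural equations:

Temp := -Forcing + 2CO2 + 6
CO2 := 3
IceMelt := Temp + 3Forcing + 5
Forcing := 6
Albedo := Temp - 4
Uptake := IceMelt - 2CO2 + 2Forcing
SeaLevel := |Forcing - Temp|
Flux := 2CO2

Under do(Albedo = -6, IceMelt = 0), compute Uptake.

6

Under do(Albedo = -6, IceMelt = 0), each intervened variable's structural equation is replaced by its fixed value.
Uptake = IceMelt - 2CO2 + 2Forcing  [with IceMelt=0, CO2=3, Forcing=6]  = 6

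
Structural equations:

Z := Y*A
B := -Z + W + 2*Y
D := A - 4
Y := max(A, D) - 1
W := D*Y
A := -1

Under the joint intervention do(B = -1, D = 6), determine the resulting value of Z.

Under do(B = -1, D = 6), each intervened variable's structural equation is replaced by its fixed value.
Y = max(A, D) - 1  [with A=-1, D=6]  = 5
Z = Y*A  [with Y=5, A=-1]  = -5

-5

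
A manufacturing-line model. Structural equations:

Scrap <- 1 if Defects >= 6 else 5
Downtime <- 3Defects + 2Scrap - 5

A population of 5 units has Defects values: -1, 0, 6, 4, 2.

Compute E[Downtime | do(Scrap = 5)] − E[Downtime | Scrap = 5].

2.85

do(Scrap=5) breaks Scrap's dependence on Defects. With Scrap=5 fixed, Downtime across the units is 2, 5, 23, 17, 11, mean 11.6.
E[Downtime|Scrap=5] averages over only the 4 units with Scrap=5 (Defects = -1, 0, 4, 2): Downtime = 2, 5, 17, 11, mean 8.75.
Difference = 11.6 − 8.75 = 2.85.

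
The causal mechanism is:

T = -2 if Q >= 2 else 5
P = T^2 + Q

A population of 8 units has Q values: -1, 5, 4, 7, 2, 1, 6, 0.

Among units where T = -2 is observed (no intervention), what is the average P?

8.8

Observing T=-2 restricts to units where T's equation naturally yields -2: Q ∈ {5, 4, 7, 2, 6}. In that subpopulation P = 9, 8, 11, 6, 10, mean 8.8.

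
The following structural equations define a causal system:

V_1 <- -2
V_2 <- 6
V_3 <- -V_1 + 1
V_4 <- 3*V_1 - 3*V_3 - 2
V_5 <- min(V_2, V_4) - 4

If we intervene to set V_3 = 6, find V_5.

-30

do(V_3=6) replaces the equation V_3 <- -V_1 + 1 with the constant V_3 = 6.
V_4 = 3*V_1 - 3*V_3 - 2  [with V_1=-2, V_3=6]  = -26
V_5 = min(V_2, V_4) - 4  [with V_2=6, V_4=-26]  = -30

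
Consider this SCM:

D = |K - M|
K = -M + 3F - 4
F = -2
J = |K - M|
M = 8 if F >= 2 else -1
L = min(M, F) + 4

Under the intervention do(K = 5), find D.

6

The intervention breaks the incoming arrows to K: K = -M + 3F - 4 no longer applies, and K = 5.
M = 8 if F >= 2 else -1  [with F=-2]  = -1
D = |K - M|  [with K=5, M=-1]  = 6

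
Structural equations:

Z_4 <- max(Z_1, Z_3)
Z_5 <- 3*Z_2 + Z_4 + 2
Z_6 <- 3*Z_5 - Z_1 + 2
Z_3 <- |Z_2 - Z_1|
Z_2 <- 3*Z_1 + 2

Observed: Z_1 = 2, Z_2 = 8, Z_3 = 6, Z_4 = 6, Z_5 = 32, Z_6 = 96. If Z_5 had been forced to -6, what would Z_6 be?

The intervention breaks the incoming arrows to Z_5: Z_5 <- 3*Z_2 + Z_4 + 2 no longer applies, and Z_5 = -6.
Z_6 = 3*Z_5 - Z_1 + 2  [with Z_5=-6, Z_1=2]  = -18

-18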